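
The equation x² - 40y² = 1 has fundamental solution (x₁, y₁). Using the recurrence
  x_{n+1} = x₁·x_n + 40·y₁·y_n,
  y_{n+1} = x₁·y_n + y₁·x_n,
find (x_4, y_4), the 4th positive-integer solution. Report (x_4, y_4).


Step 1: Find the fundamental solution (x₁, y₁) of x² - 40y² = 1.
  Expand √40 as a continued fraction. a₀ = ⌊√40⌋ = 6; iterate m_{k+1} = d_k·a_k − m_k, d_{k+1} = (40 − m_{k+1}²)/d_k, a_{k+1} = ⌊(a₀ + m_{k+1})/d_{k+1}⌋ (starting m₀ = 0, d₀ = 1), with convergents p_k = a_k·p_{k-1} + p_{k-2}, q_k = a_k·q_{k-1} + q_{k-2} (p₋₁ = 1, q₋₁ = 0):
  k = 0: a₀ = 6; p₀/q₀ = 6/1; p₀² − 40·q₀² = 36 − 40 = -4.
  k = 1: m = 6, d = 4, a = ⌊(6 + 6)/4⌋ = 3; p/q = (3·6 + 1)/(3·1 + 0) = 19/3; p² − 40·q² = 361 − 360 = 1.
  The first convergent with p² − 40·q² = 1 gives the fundamental solution (x₁, y₁) = (19, 3).
Step 2: Apply the recurrence (x_{n+1}, y_{n+1}) = (x₁x_n + 40y₁y_n, x₁y_n + y₁x_n) repeatedly.
  From (x_1, y_1) = (19, 3): x_2 = 19·19 + 40·3·3 = 721; y_2 = 19·3 + 3·19 = 114.
  From (x_2, y_2) = (721, 114): x_3 = 19·721 + 40·3·114 = 27379; y_3 = 19·114 + 3·721 = 4329.
  From (x_3, y_3) = (27379, 4329): x_4 = 19·27379 + 40·3·4329 = 1039681; y_4 = 19·4329 + 3·27379 = 164388.
Step 3: Verify x_4² - 40·y_4² = 1080936581761 - 1080936581760 = 1 (should be 1). ✓

(x_1, y_1) = (19, 3); (x_4, y_4) = (1039681, 164388).


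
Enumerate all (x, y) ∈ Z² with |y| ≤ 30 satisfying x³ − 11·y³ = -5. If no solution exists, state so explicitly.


The equation is x³ - 11y³ = -5. For fixed y, x³ = 11·y³ − 5, so a solution requires the RHS to be a perfect cube.
Strategy: iterate y from -30 to 30, compute RHS = 11·y³ − 5, and check whether it is a (positive or negative) perfect cube.
Check small values of y:
  y = 0: RHS = -5 is not a perfect cube.
  y = 1: RHS = 6 is not a perfect cube.
  y = -1: RHS = -16 is not a perfect cube.
  y = 2: RHS = 83 is not a perfect cube.
  y = -2: RHS = -93 is not a perfect cube.
  y = 3: RHS = 292 is not a perfect cube.
  y = -3: RHS = -302 is not a perfect cube.
Continuing the search up to |y| = 30 finds no solutions either.
No (x, y) in the scanned range satisfies the equation.

No integer solutions with |y| ≤ 30.


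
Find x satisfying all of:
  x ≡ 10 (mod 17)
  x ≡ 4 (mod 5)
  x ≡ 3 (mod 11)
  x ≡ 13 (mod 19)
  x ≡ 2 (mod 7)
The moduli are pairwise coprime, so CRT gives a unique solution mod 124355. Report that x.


Product of moduli M = 17 · 5 · 11 · 19 · 7 = 124355.
Merge one congruence at a time:
  Start: x ≡ 10 (mod 17).
  Combine with x ≡ 4 (mod 5); new modulus lcm = 85.
    Write x = 10 + 17·t and substitute into x ≡ 4 (mod 5): 17·t ≡ 4 − 10 = -6 (mod 5).
    Reduce coefficients mod 5: 2·t ≡ 4 (mod 5).
    The inverse of 2 mod 5 is 3 (since 2·3 = 6 = 1·5 + 1), so t ≡ 3·4 = 12 ≡ 2 (mod 5).
    Then x = 10 + 17·2 = 44, valid modulo lcm(17, 5) = 85: x ≡ 44 (mod 85).
  Combine with x ≡ 3 (mod 11); new modulus lcm = 935.
    Write x = 44 + 85·t and substitute into x ≡ 3 (mod 11): 85·t ≡ 3 − 44 = -41 (mod 11).
    Reduce coefficients mod 11: 8·t ≡ 3 (mod 11).
    The inverse of 8 mod 11 is 7 (since 8·7 = 56 = 5·11 + 1), so t ≡ 7·3 = 21 ≡ 10 (mod 11).
    Then x = 44 + 85·10 = 894, valid modulo lcm(85, 11) = 935: x ≡ 894 (mod 935).
  Combine with x ≡ 13 (mod 19); new modulus lcm = 17765.
    Write x = 894 + 935·t and substitute into x ≡ 13 (mod 19): 935·t ≡ 13 − 894 = -881 (mod 19).
    Reduce coefficients mod 19: 4·t ≡ 12 (mod 19).
    The inverse of 4 mod 19 is 5 (since 4·5 = 20 = 1·19 + 1), so t ≡ 5·12 = 60 ≡ 3 (mod 19).
    Then x = 894 + 935·3 = 3699, valid modulo lcm(935, 19) = 17765: x ≡ 3699 (mod 17765).
  Combine with x ≡ 2 (mod 7); new modulus lcm = 124355.
    Write x = 3699 + 17765·t and substitute into x ≡ 2 (mod 7): 17765·t ≡ 2 − 3699 = -3697 (mod 7).
    Reduce coefficients mod 7: 6·t ≡ 6 (mod 7).
    The inverse of 6 mod 7 is 6 (since 6·6 = 36 = 5·7 + 1), so t ≡ 6·6 = 36 ≡ 1 (mod 7).
    Then x = 3699 + 17765·1 = 21464, valid modulo lcm(17765, 7) = 124355: x ≡ 21464 (mod 124355).
Verify against each original: 21464 mod 17 = 10, 21464 mod 5 = 4, 21464 mod 11 = 3, 21464 mod 19 = 13, 21464 mod 7 = 2.

x ≡ 21464 (mod 124355).


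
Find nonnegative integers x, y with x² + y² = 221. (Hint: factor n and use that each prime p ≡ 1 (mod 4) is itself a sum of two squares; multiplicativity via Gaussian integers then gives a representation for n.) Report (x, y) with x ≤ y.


Step 1: Factor n = 221 = 13 · 17.
Step 2: Check the mod-4 condition on each prime factor: 13 ≡ 1 (mod 4), exponent 1; 17 ≡ 1 (mod 4), exponent 1.
All primes ≡ 3 (mod 4) appear to even exponent (or don't appear), so by the two-squares theorem n IS expressible as a sum of two squares.
Step 3: Build a representation. Here n = 13 · 17 is a product of primes ≡ 1 (mod 4). Each prime p ≡ 1 (mod 4) is itself a sum of two squares; find a² by testing p − a² for a perfect square:
  13: 13 − 1² = 12, 13 − 2² = 9 = 3² ⇒ 13 = 2² + 3².
  17: 17 − 1² = 16 = 4² ⇒ 17 = 1² + 4².
  Combine using the Brahmagupta–Fibonacci identity (a² + b²)(c² + d²) = (ac − bd)² + (ad + bc)² = (ac + bd)² + (ad − bc)²:
  13 · 17 = 221: from (2² + 3²)(1² + 4²), take (2·1 − 3·4, 2·4 + 3·1) = (2 − 12, 8 + 3) = (-10, 11); dropping signs (only squares matter) gives (10, 11); check 10² + 11² = 100 + 121 = 221 ✓.
Step 4: Order so x ≤ y and verify: 10² + 11² = 100 + 121 = 221 = n. ✓

n = 221 = 10² + 11² (one valid representation with x ≤ y).


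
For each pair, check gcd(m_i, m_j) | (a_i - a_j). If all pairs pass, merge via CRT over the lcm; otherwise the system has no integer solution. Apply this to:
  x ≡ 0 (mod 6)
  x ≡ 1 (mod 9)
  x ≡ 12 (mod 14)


Moduli 6, 9, 14 are not pairwise coprime, so CRT works modulo lcm(m_i) when all pairwise compatibility conditions hold.
Pairwise compatibility: gcd(m_i, m_j) must divide a_i - a_j for every pair.
Merge one congruence at a time:
  Start: x ≡ 0 (mod 6).
  Combine with x ≡ 1 (mod 9): gcd(6, 9) = 3, and 1 - 0 = 1 is NOT divisible by 3.
    ⇒ system is inconsistent (no integer solution).

No solution (the system is inconsistent).


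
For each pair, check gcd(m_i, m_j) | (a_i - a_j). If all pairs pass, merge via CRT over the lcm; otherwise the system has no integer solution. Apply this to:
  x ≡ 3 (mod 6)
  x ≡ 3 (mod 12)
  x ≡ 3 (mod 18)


Moduli 6, 12, 18 are not pairwise coprime, so CRT works modulo lcm(m_i) when all pairwise compatibility conditions hold.
Pairwise compatibility: gcd(m_i, m_j) must divide a_i - a_j for every pair.
Merge one congruence at a time:
  Start: x ≡ 3 (mod 6).
  Combine with x ≡ 3 (mod 12): gcd(6, 12) = 6; 3 - 3 = 0, which IS divisible by 6, so compatible.
    Write x = 3 + 6·t and substitute into x ≡ 3 (mod 12): 6·t ≡ 3 − 3 = 0 (mod 12).
    Divide the congruence (and modulus) by g = 6: 1·t ≡ 0 (mod 2).
    So t ≡ 0 (mod 2).
    Then x = 3 + 6·0 = 3, valid modulo lcm(6, 12) = 12: x ≡ 3 (mod 12).
  Combine with x ≡ 3 (mod 18): gcd(12, 18) = 6; 3 - 3 = 0, which IS divisible by 6, so compatible.
    Write x = 3 + 12·t and substitute into x ≡ 3 (mod 18): 12·t ≡ 3 − 3 = 0 (mod 18).
    Divide the congruence (and modulus) by g = 6: 2·t ≡ 0 (mod 3).
    The inverse of 2 mod 3 is 2 (since 2·2 = 4 = 1·3 + 1), so t ≡ 2·0 = 0 ≡ 0 (mod 3).
    Then x = 3 + 12·0 = 3, valid modulo lcm(12, 18) = 36: x ≡ 3 (mod 36).
Verify: 3 mod 6 = 3, 3 mod 12 = 3, 3 mod 18 = 3.

x ≡ 3 (mod 36).


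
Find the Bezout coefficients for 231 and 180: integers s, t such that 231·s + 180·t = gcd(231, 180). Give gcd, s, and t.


Euclidean algorithm on (231, 180) — divide until remainder is 0:
  231 = 1 · 180 + 51
  180 = 3 · 51 + 27
  51 = 1 · 27 + 24
  27 = 1 · 24 + 3
  24 = 8 · 3 + 0
gcd(231, 180) = 3.
Track Bezout coefficients alongside the remainders: start with r₀ = 231 = a·1 + b·0 (s = 1, t = 0) and r₁ = 180 = a·0 + b·1 (s = 0, t = 1); each new remainder r_{k+1} = r_{k-1} − q_k·r_k inherits s_{k+1} = s_{k-1} − q_k·s_k, t_{k+1} = t_{k-1} − q_k·t_k, so r_k = a·s_k + b·t_k at every step:
  q = 1: r = 51, s = 1 − 1·0 = 1, t = 0 − 1·1 = -1  (check: 231·1 + 180·(-1) = 51)
  q = 3: r = 27, s = 0 − 3·1 = -3, t = 1 − 3·(-1) = 4  (check: 231·(-3) + 180·4 = 27)
  q = 1: r = 24, s = 1 − 1·(-3) = 4, t = -1 − 1·4 = -5  (check: 231·4 + 180·(-5) = 24)
  q = 1: r = 3, s = -3 − 1·4 = -7, t = 4 − 1·(-5) = 9  (check: 231·(-7) + 180·9 = 3)
The row with r = 3 (the gcd) gives the Bezout coefficients s = -7, t = 9.
Result: 231 · (-7) + 180 · (9) = 3.

gcd(231, 180) = 3; s = -7, t = 9 (check: 231·(-7) + 180·9 = 3).


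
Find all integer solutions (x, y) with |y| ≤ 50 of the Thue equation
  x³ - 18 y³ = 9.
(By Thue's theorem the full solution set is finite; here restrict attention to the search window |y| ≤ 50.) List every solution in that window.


The equation is x³ - 18y³ = 9. For fixed y, x³ = 18·y³ + 9, so a solution requires the RHS to be a perfect cube.
Strategy: iterate y from -50 to 50, compute RHS = 18·y³ + 9, and check whether it is a (positive or negative) perfect cube.
Check small values of y:
  y = 0: RHS = 9 is not a perfect cube.
  y = 1: RHS = 27 = (3)³ ⇒ x = 3 works.
  y = -1: RHS = -9 is not a perfect cube.
  y = 2: RHS = 153 is not a perfect cube.
  y = -2: RHS = -135 is not a perfect cube.
  y = 3: RHS = 495 is not a perfect cube.
  y = -3: RHS = -477 is not a perfect cube.
Continuing the search up to |y| = 50 finds no further solutions beyond those listed.
Collected solutions: (3, 1).

Solutions (with |y| ≤ 50): (3, 1).


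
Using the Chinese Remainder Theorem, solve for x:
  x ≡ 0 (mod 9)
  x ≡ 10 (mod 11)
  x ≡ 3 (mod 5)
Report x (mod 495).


Moduli 9, 11, 5 are pairwise coprime; by CRT there is a unique solution modulo M = 9 · 11 · 5 = 495.
Solve pairwise, accumulating the modulus:
  Start with x ≡ 0 (mod 9).
  Combine with x ≡ 10 (mod 11): since gcd(9, 11) = 1, we get a unique residue mod 99.
    Write x = 0 + 9·t and substitute into x ≡ 10 (mod 11): 9·t ≡ 10 − 0 = 10 (mod 11).
    The inverse of 9 mod 11 is 5 (since 9·5 = 45 = 4·11 + 1), so t ≡ 5·10 = 50 ≡ 6 (mod 11).
    Then x = 0 + 9·6 = 54, valid modulo lcm(9, 11) = 99: x ≡ 54 (mod 99).
  Combine with x ≡ 3 (mod 5): since gcd(99, 5) = 1, we get a unique residue mod 495.
    Write x = 54 + 99·t and substitute into x ≡ 3 (mod 5): 99·t ≡ 3 − 54 = -51 (mod 5).
    Reduce coefficients mod 5: 4·t ≡ 4 (mod 5).
    The inverse of 4 mod 5 is 4 (since 4·4 = 16 = 3·5 + 1), so t ≡ 4·4 = 16 ≡ 1 (mod 5).
    Then x = 54 + 99·1 = 153, valid modulo lcm(99, 5) = 495: x ≡ 153 (mod 495).
Verify: 153 mod 9 = 0 ✓, 153 mod 11 = 10 ✓, 153 mod 5 = 3 ✓.

x ≡ 153 (mod 495).


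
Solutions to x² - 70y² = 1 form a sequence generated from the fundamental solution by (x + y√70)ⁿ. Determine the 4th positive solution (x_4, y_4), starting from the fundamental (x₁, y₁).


Step 1: Find the fundamental solution (x₁, y₁) of x² - 70y² = 1.
  Expand √70 as a continued fraction. a₀ = ⌊√70⌋ = 8; iterate m_{k+1} = d_k·a_k − m_k, d_{k+1} = (70 − m_{k+1}²)/d_k, a_{k+1} = ⌊(a₀ + m_{k+1})/d_{k+1}⌋ (starting m₀ = 0, d₀ = 1), with convergents p_k = a_k·p_{k-1} + p_{k-2}, q_k = a_k·q_{k-1} + q_{k-2} (p₋₁ = 1, q₋₁ = 0):
  k = 0: a₀ = 8; p₀/q₀ = 8/1; p₀² − 70·q₀² = 64 − 70 = -6.
  k = 1: m = 8, d = 6, a = ⌊(8 + 8)/6⌋ = 2; p/q = (2·8 + 1)/(2·1 + 0) = 17/2; p² − 70·q² = 289 − 280 = 9.
  k = 2: m = 4, d = 9, a = ⌊(8 + 4)/9⌋ = 1; p/q = (1·17 + 8)/(1·2 + 1) = 25/3; p² − 70·q² = 625 − 630 = -5.
  k = 3: m = 5, d = 5, a = ⌊(8 + 5)/5⌋ = 2; p/q = (2·25 + 17)/(2·3 + 2) = 67/8; p² − 70·q² = 4489 − 4480 = 9.
  k = 4: m = 5, d = 9, a = ⌊(8 + 5)/9⌋ = 1; p/q = (1·67 + 25)/(1·8 + 3) = 92/11; p² − 70·q² = 8464 − 8470 = -6.
  k = 5: m = 4, d = 6, a = ⌊(8 + 4)/6⌋ = 2; p/q = (2·92 + 67)/(2·11 + 8) = 251/30; p² − 70·q² = 63001 − 63000 = 1.
  The first convergent with p² − 70·q² = 1 gives the fundamental solution (x₁, y₁) = (251, 30).
Step 2: Apply the recurrence (x_{n+1}, y_{n+1}) = (x₁x_n + 70y₁y_n, x₁y_n + y₁x_n) repeatedly.
  From (x_1, y_1) = (251, 30): x_2 = 251·251 + 70·30·30 = 126001; y_2 = 251·30 + 30·251 = 15060.
  From (x_2, y_2) = (126001, 15060): x_3 = 251·126001 + 70·30·15060 = 63252251; y_3 = 251·15060 + 30·126001 = 7560090.
  From (x_3, y_3) = (63252251, 7560090): x_4 = 251·63252251 + 70·30·7560090 = 31752504001; y_4 = 251·7560090 + 30·63252251 = 3795150120.
Step 3: Verify x_4² - 70·y_4² = 1008221510333521008001 - 1008221510333521008000 = 1 (should be 1). ✓

(x_1, y_1) = (251, 30); (x_4, y_4) = (31752504001, 3795150120).


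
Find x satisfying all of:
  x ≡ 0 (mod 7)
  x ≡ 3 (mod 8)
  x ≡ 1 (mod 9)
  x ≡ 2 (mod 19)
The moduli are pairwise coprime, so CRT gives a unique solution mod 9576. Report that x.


Product of moduli M = 7 · 8 · 9 · 19 = 9576.
Merge one congruence at a time:
  Start: x ≡ 0 (mod 7).
  Combine with x ≡ 3 (mod 8); new modulus lcm = 56.
    Write x = 0 + 7·t and substitute into x ≡ 3 (mod 8): 7·t ≡ 3 − 0 = 3 (mod 8).
    The inverse of 7 mod 8 is 7 (since 7·7 = 49 = 6·8 + 1), so t ≡ 7·3 = 21 ≡ 5 (mod 8).
    Then x = 0 + 7·5 = 35, valid modulo lcm(7, 8) = 56: x ≡ 35 (mod 56).
  Combine with x ≡ 1 (mod 9); new modulus lcm = 504.
    Write x = 35 + 56·t and substitute into x ≡ 1 (mod 9): 56·t ≡ 1 − 35 = -34 (mod 9).
    Reduce coefficients mod 9: 2·t ≡ 2 (mod 9).
    The inverse of 2 mod 9 is 5 (since 2·5 = 10 = 1·9 + 1), so t ≡ 5·2 = 10 ≡ 1 (mod 9).
    Then x = 35 + 56·1 = 91, valid modulo lcm(56, 9) = 504: x ≡ 91 (mod 504).
  Combine with x ≡ 2 (mod 19); new modulus lcm = 9576.
    Write x = 91 + 504·t and substitute into x ≡ 2 (mod 19): 504·t ≡ 2 − 91 = -89 (mod 19).
    Reduce coefficients mod 19: 10·t ≡ 6 (mod 19).
    The inverse of 10 mod 19 is 2 (since 10·2 = 20 = 1·19 + 1), so t ≡ 2·6 = 12 ≡ 12 (mod 19).
    Then x = 91 + 504·12 = 6139, valid modulo lcm(504, 19) = 9576: x ≡ 6139 (mod 9576).
Verify against each original: 6139 mod 7 = 0, 6139 mod 8 = 3, 6139 mod 9 = 1, 6139 mod 19 = 2.

x ≡ 6139 (mod 9576).


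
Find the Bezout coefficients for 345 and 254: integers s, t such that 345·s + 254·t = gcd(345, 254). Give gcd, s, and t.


Euclidean algorithm on (345, 254) — divide until remainder is 0:
  345 = 1 · 254 + 91
  254 = 2 · 91 + 72
  91 = 1 · 72 + 19
  72 = 3 · 19 + 15
  19 = 1 · 15 + 4
  15 = 3 · 4 + 3
  4 = 1 · 3 + 1
  3 = 3 · 1 + 0
gcd(345, 254) = 1.
Track Bezout coefficients alongside the remainders: start with r₀ = 345 = a·1 + b·0 (s = 1, t = 0) and r₁ = 254 = a·0 + b·1 (s = 0, t = 1); each new remainder r_{k+1} = r_{k-1} − q_k·r_k inherits s_{k+1} = s_{k-1} − q_k·s_k, t_{k+1} = t_{k-1} − q_k·t_k, so r_k = a·s_k + b·t_k at every step:
  q = 1: r = 91, s = 1 − 1·0 = 1, t = 0 − 1·1 = -1  (check: 345·1 + 254·(-1) = 91)
  q = 2: r = 72, s = 0 − 2·1 = -2, t = 1 − 2·(-1) = 3  (check: 345·(-2) + 254·3 = 72)
  q = 1: r = 19, s = 1 − 1·(-2) = 3, t = -1 − 1·3 = -4  (check: 345·3 + 254·(-4) = 19)
  q = 3: r = 15, s = -2 − 3·3 = -11, t = 3 − 3·(-4) = 15  (check: 345·(-11) + 254·15 = 15)
  q = 1: r = 4, s = 3 − 1·(-11) = 14, t = -4 − 1·15 = -19  (check: 345·14 + 254·(-19) = 4)
  q = 3: r = 3, s = -11 − 3·14 = -53, t = 15 − 3·(-19) = 72  (check: 345·(-53) + 254·72 = 3)
  q = 1: r = 1, s = 14 − 1·(-53) = 67, t = -19 − 1·72 = -91  (check: 345·67 + 254·(-91) = 1)
The row with r = 1 (the gcd) gives the Bezout coefficients s = 67, t = -91.
Result: 345 · (67) + 254 · (-91) = 1.

gcd(345, 254) = 1; s = 67, t = -91 (check: 345·67 + 254·(-91) = 1).


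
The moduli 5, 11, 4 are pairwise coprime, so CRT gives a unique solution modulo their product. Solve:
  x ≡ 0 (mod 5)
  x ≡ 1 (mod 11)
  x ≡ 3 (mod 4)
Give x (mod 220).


Moduli 5, 11, 4 are pairwise coprime; by CRT there is a unique solution modulo M = 5 · 11 · 4 = 220.
Solve pairwise, accumulating the modulus:
  Start with x ≡ 0 (mod 5).
  Combine with x ≡ 1 (mod 11): since gcd(5, 11) = 1, we get a unique residue mod 55.
    Write x = 0 + 5·t and substitute into x ≡ 1 (mod 11): 5·t ≡ 1 − 0 = 1 (mod 11).
    The inverse of 5 mod 11 is 9 (since 5·9 = 45 = 4·11 + 1), so t ≡ 9·1 = 9 ≡ 9 (mod 11).
    Then x = 0 + 5·9 = 45, valid modulo lcm(5, 11) = 55: x ≡ 45 (mod 55).
  Combine with x ≡ 3 (mod 4): since gcd(55, 4) = 1, we get a unique residue mod 220.
    Write x = 45 + 55·t and substitute into x ≡ 3 (mod 4): 55·t ≡ 3 − 45 = -42 (mod 4).
    Reduce coefficients mod 4: 3·t ≡ 2 (mod 4).
    The inverse of 3 mod 4 is 3 (since 3·3 = 9 = 2·4 + 1), so t ≡ 3·2 = 6 ≡ 2 (mod 4).
    Then x = 45 + 55·2 = 155, valid modulo lcm(55, 4) = 220: x ≡ 155 (mod 220).
Verify: 155 mod 5 = 0 ✓, 155 mod 11 = 1 ✓, 155 mod 4 = 3 ✓.

x ≡ 155 (mod 220).


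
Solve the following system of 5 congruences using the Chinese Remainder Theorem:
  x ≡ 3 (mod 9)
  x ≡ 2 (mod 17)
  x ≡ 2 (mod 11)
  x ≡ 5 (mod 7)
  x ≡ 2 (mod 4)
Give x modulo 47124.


Product of moduli M = 9 · 17 · 11 · 7 · 4 = 47124.
Merge one congruence at a time:
  Start: x ≡ 3 (mod 9).
  Combine with x ≡ 2 (mod 17); new modulus lcm = 153.
    Write x = 3 + 9·t and substitute into x ≡ 2 (mod 17): 9·t ≡ 2 − 3 = -1 (mod 17).
    Reduce coefficients mod 17: 9·t ≡ 16 (mod 17).
    The inverse of 9 mod 17 is 2 (since 9·2 = 18 = 1·17 + 1), so t ≡ 2·16 = 32 ≡ 15 (mod 17).
    Then x = 3 + 9·15 = 138, valid modulo lcm(9, 17) = 153: x ≡ 138 (mod 153).
  Combine with x ≡ 2 (mod 11); new modulus lcm = 1683.
    Write x = 138 + 153·t and substitute into x ≡ 2 (mod 11): 153·t ≡ 2 − 138 = -136 (mod 11).
    Reduce coefficients mod 11: 10·t ≡ 7 (mod 11).
    The inverse of 10 mod 11 is 10 (since 10·10 = 100 = 9·11 + 1), so t ≡ 10·7 = 70 ≡ 4 (mod 11).
    Then x = 138 + 153·4 = 750, valid modulo lcm(153, 11) = 1683: x ≡ 750 (mod 1683).
  Combine with x ≡ 5 (mod 7); new modulus lcm = 11781.
    Write x = 750 + 1683·t and substitute into x ≡ 5 (mod 7): 1683·t ≡ 5 − 750 = -745 (mod 7).
    Reduce coefficients mod 7: 3·t ≡ 4 (mod 7).
    The inverse of 3 mod 7 is 5 (since 3·5 = 15 = 2·7 + 1), so t ≡ 5·4 = 20 ≡ 6 (mod 7).
    Then x = 750 + 1683·6 = 10848, valid modulo lcm(1683, 7) = 11781: x ≡ 10848 (mod 11781).
  Combine with x ≡ 2 (mod 4); new modulus lcm = 47124.
    Write x = 10848 + 11781·t and substitute into x ≡ 2 (mod 4): 11781·t ≡ 2 − 10848 = -10846 (mod 4).
    Reduce coefficients mod 4: 1·t ≡ 2 (mod 4).
    So t ≡ 2 (mod 4).
    Then x = 10848 + 11781·2 = 34410, valid modulo lcm(11781, 4) = 47124: x ≡ 34410 (mod 47124).
Verify against each original: 34410 mod 9 = 3, 34410 mod 17 = 2, 34410 mod 11 = 2, 34410 mod 7 = 5, 34410 mod 4 = 2.

x ≡ 34410 (mod 47124).


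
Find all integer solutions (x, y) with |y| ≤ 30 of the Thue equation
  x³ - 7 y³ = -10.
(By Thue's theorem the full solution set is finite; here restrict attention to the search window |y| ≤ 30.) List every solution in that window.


The equation is x³ - 7y³ = -10. For fixed y, x³ = 7·y³ − 10, so a solution requires the RHS to be a perfect cube.
Strategy: iterate y from -30 to 30, compute RHS = 7·y³ − 10, and check whether it is a (positive or negative) perfect cube.
Check small values of y:
  y = 0: RHS = -10 is not a perfect cube.
  y = 1: RHS = -3 is not a perfect cube.
  y = -1: RHS = -17 is not a perfect cube.
  y = 2: RHS = 46 is not a perfect cube.
  y = -2: RHS = -66 is not a perfect cube.
  y = 3: RHS = 179 is not a perfect cube.
  y = -3: RHS = -199 is not a perfect cube.
Continuing the search up to |y| = 30 finds no solutions either.
No (x, y) in the scanned range satisfies the equation.

No integer solutions with |y| ≤ 30.


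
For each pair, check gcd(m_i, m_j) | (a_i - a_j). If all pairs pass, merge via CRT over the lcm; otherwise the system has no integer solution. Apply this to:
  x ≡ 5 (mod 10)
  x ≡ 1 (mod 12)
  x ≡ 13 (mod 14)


Moduli 10, 12, 14 are not pairwise coprime, so CRT works modulo lcm(m_i) when all pairwise compatibility conditions hold.
Pairwise compatibility: gcd(m_i, m_j) must divide a_i - a_j for every pair.
Merge one congruence at a time:
  Start: x ≡ 5 (mod 10).
  Combine with x ≡ 1 (mod 12): gcd(10, 12) = 2; 1 - 5 = -4, which IS divisible by 2, so compatible.
    Write x = 5 + 10·t and substitute into x ≡ 1 (mod 12): 10·t ≡ 1 − 5 = -4 (mod 12).
    Divide the congruence (and modulus) by g = 2: 5·t ≡ -2 (mod 6).
    Reduce coefficients mod 6: 5·t ≡ 4 (mod 6).
    The inverse of 5 mod 6 is 5 (since 5·5 = 25 = 4·6 + 1), so t ≡ 5·4 = 20 ≡ 2 (mod 6).
    Then x = 5 + 10·2 = 25, valid modulo lcm(10, 12) = 60: x ≡ 25 (mod 60).
  Combine with x ≡ 13 (mod 14): gcd(60, 14) = 2; 13 - 25 = -12, which IS divisible by 2, so compatible.
    Write x = 25 + 60·t and substitute into x ≡ 13 (mod 14): 60·t ≡ 13 − 25 = -12 (mod 14).
    Divide the congruence (and modulus) by g = 2: 30·t ≡ -6 (mod 7).
    Reduce coefficients mod 7: 2·t ≡ 1 (mod 7).
    The inverse of 2 mod 7 is 4 (since 2·4 = 8 = 1·7 + 1), so t ≡ 4·1 = 4 ≡ 4 (mod 7).
    Then x = 25 + 60·4 = 265, valid modulo lcm(60, 14) = 420: x ≡ 265 (mod 420).
Verify: 265 mod 10 = 5, 265 mod 12 = 1, 265 mod 14 = 13.

x ≡ 265 (mod 420).


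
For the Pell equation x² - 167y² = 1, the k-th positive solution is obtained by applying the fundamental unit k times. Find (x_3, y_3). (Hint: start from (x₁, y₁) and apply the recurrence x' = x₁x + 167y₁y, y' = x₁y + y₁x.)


Step 1: Find the fundamental solution (x₁, y₁) of x² - 167y² = 1.
  Expand √167 as a continued fraction. a₀ = ⌊√167⌋ = 12; iterate m_{k+1} = d_k·a_k − m_k, d_{k+1} = (167 − m_{k+1}²)/d_k, a_{k+1} = ⌊(a₀ + m_{k+1})/d_{k+1}⌋ (starting m₀ = 0, d₀ = 1), with convergents p_k = a_k·p_{k-1} + p_{k-2}, q_k = a_k·q_{k-1} + q_{k-2} (p₋₁ = 1, q₋₁ = 0):
  k = 0: a₀ = 12; p₀/q₀ = 12/1; p₀² − 167·q₀² = 144 − 167 = -23.
  k = 1: m = 12, d = 23, a = ⌊(12 + 12)/23⌋ = 1; p/q = (1·12 + 1)/(1·1 + 0) = 13/1; p² − 167·q² = 169 − 167 = 2.
  k = 2: m = 11, d = 2, a = ⌊(12 + 11)/2⌋ = 11; p/q = (11·13 + 12)/(11·1 + 1) = 155/12; p² − 167·q² = 24025 − 24048 = -23.
  k = 3: m = 11, d = 23, a = ⌊(12 + 11)/23⌋ = 1; p/q = (1·155 + 13)/(1·12 + 1) = 168/13; p² − 167·q² = 28224 − 28223 = 1.
  The first convergent with p² − 167·q² = 1 gives the fundamental solution (x₁, y₁) = (168, 13).
Step 2: Apply the recurrence (x_{n+1}, y_{n+1}) = (x₁x_n + 167y₁y_n, x₁y_n + y₁x_n) repeatedly.
  From (x_1, y_1) = (168, 13): x_2 = 168·168 + 167·13·13 = 56447; y_2 = 168·13 + 13·168 = 4368.
  From (x_2, y_2) = (56447, 4368): x_3 = 168·56447 + 167·13·4368 = 18966024; y_3 = 168·4368 + 13·56447 = 1467635.
Step 3: Verify x_3² - 167·y_3² = 359710066368576 - 359710066368575 = 1 (should be 1). ✓

(x_1, y_1) = (168, 13); (x_3, y_3) = (18966024, 1467635).


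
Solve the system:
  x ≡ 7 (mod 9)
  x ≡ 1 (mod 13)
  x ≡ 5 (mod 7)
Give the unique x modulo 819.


Moduli 9, 13, 7 are pairwise coprime; by CRT there is a unique solution modulo M = 9 · 13 · 7 = 819.
Solve pairwise, accumulating the modulus:
  Start with x ≡ 7 (mod 9).
  Combine with x ≡ 1 (mod 13): since gcd(9, 13) = 1, we get a unique residue mod 117.
    Write x = 7 + 9·t and substitute into x ≡ 1 (mod 13): 9·t ≡ 1 − 7 = -6 (mod 13).
    Reduce coefficients mod 13: 9·t ≡ 7 (mod 13).
    The inverse of 9 mod 13 is 3 (since 9·3 = 27 = 2·13 + 1), so t ≡ 3·7 = 21 ≡ 8 (mod 13).
    Then x = 7 + 9·8 = 79, valid modulo lcm(9, 13) = 117: x ≡ 79 (mod 117).
  Combine with x ≡ 5 (mod 7): since gcd(117, 7) = 1, we get a unique residue mod 819.
    Write x = 79 + 117·t and substitute into x ≡ 5 (mod 7): 117·t ≡ 5 − 79 = -74 (mod 7).
    Reduce coefficients mod 7: 5·t ≡ 3 (mod 7).
    The inverse of 5 mod 7 is 3 (since 5·3 = 15 = 2·7 + 1), so t ≡ 3·3 = 9 ≡ 2 (mod 7).
    Then x = 79 + 117·2 = 313, valid modulo lcm(117, 7) = 819: x ≡ 313 (mod 819).
Verify: 313 mod 9 = 7 ✓, 313 mod 13 = 1 ✓, 313 mod 7 = 5 ✓.

x ≡ 313 (mod 819).


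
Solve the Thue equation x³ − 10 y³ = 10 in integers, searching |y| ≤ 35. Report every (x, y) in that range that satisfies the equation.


The equation is x³ - 10y³ = 10. For fixed y, x³ = 10·y³ + 10, so a solution requires the RHS to be a perfect cube.
Strategy: iterate y from -35 to 35, compute RHS = 10·y³ + 10, and check whether it is a (positive or negative) perfect cube.
Check small values of y:
  y = 0: RHS = 10 is not a perfect cube.
  y = 1: RHS = 20 is not a perfect cube.
  y = -1: RHS = 0 = (0)³ ⇒ x = 0 works.
  y = 2: RHS = 90 is not a perfect cube.
  y = -2: RHS = -70 is not a perfect cube.
  y = 3: RHS = 280 is not a perfect cube.
  y = -3: RHS = -260 is not a perfect cube.
Continuing the search up to |y| = 35 finds no further solutions beyond those listed.
Collected solutions: (0, -1).

Solutions (with |y| ≤ 35): (0, -1).


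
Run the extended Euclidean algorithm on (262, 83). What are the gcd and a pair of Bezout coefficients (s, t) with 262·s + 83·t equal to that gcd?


Euclidean algorithm on (262, 83) — divide until remainder is 0:
  262 = 3 · 83 + 13
  83 = 6 · 13 + 5
  13 = 2 · 5 + 3
  5 = 1 · 3 + 2
  3 = 1 · 2 + 1
  2 = 2 · 1 + 0
gcd(262, 83) = 1.
Track Bezout coefficients alongside the remainders: start with r₀ = 262 = a·1 + b·0 (s = 1, t = 0) and r₁ = 83 = a·0 + b·1 (s = 0, t = 1); each new remainder r_{k+1} = r_{k-1} − q_k·r_k inherits s_{k+1} = s_{k-1} − q_k·s_k, t_{k+1} = t_{k-1} − q_k·t_k, so r_k = a·s_k + b·t_k at every step:
  q = 3: r = 13, s = 1 − 3·0 = 1, t = 0 − 3·1 = -3  (check: 262·1 + 83·(-3) = 13)
  q = 6: r = 5, s = 0 − 6·1 = -6, t = 1 − 6·(-3) = 19  (check: 262·(-6) + 83·19 = 5)
  q = 2: r = 3, s = 1 − 2·(-6) = 13, t = -3 − 2·19 = -41  (check: 262·13 + 83·(-41) = 3)
  q = 1: r = 2, s = -6 − 1·13 = -19, t = 19 − 1·(-41) = 60  (check: 262·(-19) + 83·60 = 2)
  q = 1: r = 1, s = 13 − 1·(-19) = 32, t = -41 − 1·60 = -101  (check: 262·32 + 83·(-101) = 1)
The row with r = 1 (the gcd) gives the Bezout coefficients s = 32, t = -101.
Result: 262 · (32) + 83 · (-101) = 1.

gcd(262, 83) = 1; s = 32, t = -101 (check: 262·32 + 83·(-101) = 1).


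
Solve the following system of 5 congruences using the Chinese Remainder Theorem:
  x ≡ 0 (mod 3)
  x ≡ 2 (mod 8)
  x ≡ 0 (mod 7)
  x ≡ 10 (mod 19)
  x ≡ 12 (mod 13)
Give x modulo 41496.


Product of moduli M = 3 · 8 · 7 · 19 · 13 = 41496.
Merge one congruence at a time:
  Start: x ≡ 0 (mod 3).
  Combine with x ≡ 2 (mod 8); new modulus lcm = 24.
    Write x = 0 + 3·t and substitute into x ≡ 2 (mod 8): 3·t ≡ 2 − 0 = 2 (mod 8).
    The inverse of 3 mod 8 is 3 (since 3·3 = 9 = 1·8 + 1), so t ≡ 3·2 = 6 ≡ 6 (mod 8).
    Then x = 0 + 3·6 = 18, valid modulo lcm(3, 8) = 24: x ≡ 18 (mod 24).
  Combine with x ≡ 0 (mod 7); new modulus lcm = 168.
    Write x = 18 + 24·t and substitute into x ≡ 0 (mod 7): 24·t ≡ 0 − 18 = -18 (mod 7).
    Reduce coefficients mod 7: 3·t ≡ 3 (mod 7).
    The inverse of 3 mod 7 is 5 (since 3·5 = 15 = 2·7 + 1), so t ≡ 5·3 = 15 ≡ 1 (mod 7).
    Then x = 18 + 24·1 = 42, valid modulo lcm(24, 7) = 168: x ≡ 42 (mod 168).
  Combine with x ≡ 10 (mod 19); new modulus lcm = 3192.
    Write x = 42 + 168·t and substitute into x ≡ 10 (mod 19): 168·t ≡ 10 − 42 = -32 (mod 19).
    Reduce coefficients mod 19: 16·t ≡ 6 (mod 19).
    The inverse of 16 mod 19 is 6 (since 16·6 = 96 = 5·19 + 1), so t ≡ 6·6 = 36 ≡ 17 (mod 19).
    Then x = 42 + 168·17 = 2898, valid modulo lcm(168, 19) = 3192: x ≡ 2898 (mod 3192).
  Combine with x ≡ 12 (mod 13); new modulus lcm = 41496.
    Write x = 2898 + 3192·t and substitute into x ≡ 12 (mod 13): 3192·t ≡ 12 − 2898 = -2886 (mod 13).
    Reduce coefficients mod 13: 7·t ≡ 0 (mod 13).
    The inverse of 7 mod 13 is 2 (since 7·2 = 14 = 1·13 + 1), so t ≡ 2·0 = 0 ≡ 0 (mod 13).
    Then x = 2898 + 3192·0 = 2898, valid modulo lcm(3192, 13) = 41496: x ≡ 2898 (mod 41496).
Verify against each original: 2898 mod 3 = 0, 2898 mod 8 = 2, 2898 mod 7 = 0, 2898 mod 19 = 10, 2898 mod 13 = 12.

x ≡ 2898 (mod 41496).


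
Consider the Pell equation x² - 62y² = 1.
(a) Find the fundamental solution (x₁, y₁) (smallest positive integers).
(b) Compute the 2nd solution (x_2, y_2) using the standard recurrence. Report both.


Step 1: Find the fundamental solution (x₁, y₁) of x² - 62y² = 1.
  Expand √62 as a continued fraction. a₀ = ⌊√62⌋ = 7; iterate m_{k+1} = d_k·a_k − m_k, d_{k+1} = (62 − m_{k+1}²)/d_k, a_{k+1} = ⌊(a₀ + m_{k+1})/d_{k+1}⌋ (starting m₀ = 0, d₀ = 1), with convergents p_k = a_k·p_{k-1} + p_{k-2}, q_k = a_k·q_{k-1} + q_{k-2} (p₋₁ = 1, q₋₁ = 0):
  k = 0: a₀ = 7; p₀/q₀ = 7/1; p₀² − 62·q₀² = 49 − 62 = -13.
  k = 1: m = 7, d = 13, a = ⌊(7 + 7)/13⌋ = 1; p/q = (1·7 + 1)/(1·1 + 0) = 8/1; p² − 62·q² = 64 − 62 = 2.
  k = 2: m = 6, d = 2, a = ⌊(7 + 6)/2⌋ = 6; p/q = (6·8 + 7)/(6·1 + 1) = 55/7; p² − 62·q² = 3025 − 3038 = -13.
  k = 3: m = 6, d = 13, a = ⌊(7 + 6)/13⌋ = 1; p/q = (1·55 + 8)/(1·7 + 1) = 63/8; p² − 62·q² = 3969 − 3968 = 1.
  The first convergent with p² − 62·q² = 1 gives the fundamental solution (x₁, y₁) = (63, 8).
Step 2: Apply the recurrence (x_{n+1}, y_{n+1}) = (x₁x_n + 62y₁y_n, x₁y_n + y₁x_n) repeatedly.
  From (x_1, y_1) = (63, 8): x_2 = 63·63 + 62·8·8 = 7937; y_2 = 63·8 + 8·63 = 1008.
Step 3: Verify x_2² - 62·y_2² = 62995969 - 62995968 = 1 (should be 1). ✓

(x_1, y_1) = (63, 8); (x_2, y_2) = (7937, 1008).


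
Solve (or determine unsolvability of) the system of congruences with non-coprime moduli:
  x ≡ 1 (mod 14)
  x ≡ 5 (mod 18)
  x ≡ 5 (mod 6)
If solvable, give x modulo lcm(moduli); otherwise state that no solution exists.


Moduli 14, 18, 6 are not pairwise coprime, so CRT works modulo lcm(m_i) when all pairwise compatibility conditions hold.
Pairwise compatibility: gcd(m_i, m_j) must divide a_i - a_j for every pair.
Merge one congruence at a time:
  Start: x ≡ 1 (mod 14).
  Combine with x ≡ 5 (mod 18): gcd(14, 18) = 2; 5 - 1 = 4, which IS divisible by 2, so compatible.
    Write x = 1 + 14·t and substitute into x ≡ 5 (mod 18): 14·t ≡ 5 − 1 = 4 (mod 18).
    Divide the congruence (and modulus) by g = 2: 7·t ≡ 2 (mod 9).
    The inverse of 7 mod 9 is 4 (since 7·4 = 28 = 3·9 + 1), so t ≡ 4·2 = 8 ≡ 8 (mod 9).
    Then x = 1 + 14·8 = 113, valid modulo lcm(14, 18) = 126: x ≡ 113 (mod 126).
  Combine with x ≡ 5 (mod 6): gcd(126, 6) = 6; 5 - 113 = -108, which IS divisible by 6, so compatible.
    Write x = 113 + 126·t and substitute into x ≡ 5 (mod 6): 126·t ≡ 5 − 113 = -108 (mod 6).
    Divide the congruence (and modulus) by g = 6: 21·t ≡ -18 (mod 1).
    Modulo 1 every t works; take t = 0.
    Then x = 113 + 126·0 = 113, valid modulo lcm(126, 6) = 126: x ≡ 113 (mod 126).
Verify: 113 mod 14 = 1, 113 mod 18 = 5, 113 mod 6 = 5.

x ≡ 113 (mod 126).


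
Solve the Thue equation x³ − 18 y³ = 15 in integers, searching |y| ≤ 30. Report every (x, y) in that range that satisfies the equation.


The equation is x³ - 18y³ = 15. For fixed y, x³ = 18·y³ + 15, so a solution requires the RHS to be a perfect cube.
Strategy: iterate y from -30 to 30, compute RHS = 18·y³ + 15, and check whether it is a (positive or negative) perfect cube.
Check small values of y:
  y = 0: RHS = 15 is not a perfect cube.
  y = 1: RHS = 33 is not a perfect cube.
  y = -1: RHS = -3 is not a perfect cube.
  y = 2: RHS = 159 is not a perfect cube.
  y = -2: RHS = -129 is not a perfect cube.
  y = 3: RHS = 501 is not a perfect cube.
  y = -3: RHS = -471 is not a perfect cube.
Continuing the search up to |y| = 30 finds no solutions either.
No (x, y) in the scanned range satisfies the equation.

No integer solutions with |y| ≤ 30.


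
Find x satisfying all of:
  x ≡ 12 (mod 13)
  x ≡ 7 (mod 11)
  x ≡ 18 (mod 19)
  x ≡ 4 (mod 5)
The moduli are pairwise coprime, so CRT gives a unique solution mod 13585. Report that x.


Product of moduli M = 13 · 11 · 19 · 5 = 13585.
Merge one congruence at a time:
  Start: x ≡ 12 (mod 13).
  Combine with x ≡ 7 (mod 11); new modulus lcm = 143.
    Write x = 12 + 13·t and substitute into x ≡ 7 (mod 11): 13·t ≡ 7 − 12 = -5 (mod 11).
    Reduce coefficients mod 11: 2·t ≡ 6 (mod 11).
    The inverse of 2 mod 11 is 6 (since 2·6 = 12 = 1·11 + 1), so t ≡ 6·6 = 36 ≡ 3 (mod 11).
    Then x = 12 + 13·3 = 51, valid modulo lcm(13, 11) = 143: x ≡ 51 (mod 143).
  Combine with x ≡ 18 (mod 19); new modulus lcm = 2717.
    Write x = 51 + 143·t and substitute into x ≡ 18 (mod 19): 143·t ≡ 18 − 51 = -33 (mod 19).
    Reduce coefficients mod 19: 10·t ≡ 5 (mod 19).
    The inverse of 10 mod 19 is 2 (since 10·2 = 20 = 1·19 + 1), so t ≡ 2·5 = 10 ≡ 10 (mod 19).
    Then x = 51 + 143·10 = 1481, valid modulo lcm(143, 19) = 2717: x ≡ 1481 (mod 2717).
  Combine with x ≡ 4 (mod 5); new modulus lcm = 13585.
    Write x = 1481 + 2717·t and substitute into x ≡ 4 (mod 5): 2717·t ≡ 4 − 1481 = -1477 (mod 5).
    Reduce coefficients mod 5: 2·t ≡ 3 (mod 5).
    The inverse of 2 mod 5 is 3 (since 2·3 = 6 = 1·5 + 1), so t ≡ 3·3 = 9 ≡ 4 (mod 5).
    Then x = 1481 + 2717·4 = 12349, valid modulo lcm(2717, 5) = 13585: x ≡ 12349 (mod 13585).
Verify against each original: 12349 mod 13 = 12, 12349 mod 11 = 7, 12349 mod 19 = 18, 12349 mod 5 = 4.

x ≡ 12349 (mod 13585).


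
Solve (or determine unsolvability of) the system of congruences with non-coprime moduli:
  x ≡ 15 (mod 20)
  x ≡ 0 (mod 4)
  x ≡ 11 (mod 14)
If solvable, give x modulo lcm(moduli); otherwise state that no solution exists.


Moduli 20, 4, 14 are not pairwise coprime, so CRT works modulo lcm(m_i) when all pairwise compatibility conditions hold.
Pairwise compatibility: gcd(m_i, m_j) must divide a_i - a_j for every pair.
Merge one congruence at a time:
  Start: x ≡ 15 (mod 20).
  Combine with x ≡ 0 (mod 4): gcd(20, 4) = 4, and 0 - 15 = -15 is NOT divisible by 4.
    ⇒ system is inconsistent (no integer solution).

No solution (the system is inconsistent).


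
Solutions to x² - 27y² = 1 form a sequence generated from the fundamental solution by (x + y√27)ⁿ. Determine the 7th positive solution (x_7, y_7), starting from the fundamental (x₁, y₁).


Step 1: Find the fundamental solution (x₁, y₁) of x² - 27y² = 1.
  Expand √27 as a continued fraction. a₀ = ⌊√27⌋ = 5; iterate m_{k+1} = d_k·a_k − m_k, d_{k+1} = (27 − m_{k+1}²)/d_k, a_{k+1} = ⌊(a₀ + m_{k+1})/d_{k+1}⌋ (starting m₀ = 0, d₀ = 1), with convergents p_k = a_k·p_{k-1} + p_{k-2}, q_k = a_k·q_{k-1} + q_{k-2} (p₋₁ = 1, q₋₁ = 0):
  k = 0: a₀ = 5; p₀/q₀ = 5/1; p₀² − 27·q₀² = 25 − 27 = -2.
  k = 1: m = 5, d = 2, a = ⌊(5 + 5)/2⌋ = 5; p/q = (5·5 + 1)/(5·1 + 0) = 26/5; p² − 27·q² = 676 − 675 = 1.
  The first convergent with p² − 27·q² = 1 gives the fundamental solution (x₁, y₁) = (26, 5).
Step 2: Apply the recurrence (x_{n+1}, y_{n+1}) = (x₁x_n + 27y₁y_n, x₁y_n + y₁x_n) repeatedly.
  From (x_1, y_1) = (26, 5): x_2 = 26·26 + 27·5·5 = 1351; y_2 = 26·5 + 5·26 = 260.
  From (x_2, y_2) = (1351, 260): x_3 = 26·1351 + 27·5·260 = 70226; y_3 = 26·260 + 5·1351 = 13515.
  From (x_3, y_3) = (70226, 13515): x_4 = 26·70226 + 27·5·13515 = 3650401; y_4 = 26·13515 + 5·70226 = 702520.
  From (x_4, y_4) = (3650401, 702520): x_5 = 26·3650401 + 27·5·702520 = 189750626; y_5 = 26·702520 + 5·3650401 = 36517525.
  From (x_5, y_5) = (189750626, 36517525): x_6 = 26·189750626 + 27·5·36517525 = 9863382151; y_6 = 26·36517525 + 5·189750626 = 1898208780.
  From (x_6, y_6) = (9863382151, 1898208780): x_7 = 26·9863382151 + 27·5·1898208780 = 512706121226; y_7 = 26·1898208780 + 5·9863382151 = 98670339035.
Step 3: Verify x_7² - 27·y_7² = 262867566742609807743076 - 262867566742609807743075 = 1 (should be 1). ✓

(x_1, y_1) = (26, 5); (x_7, y_7) = (512706121226, 98670339035).


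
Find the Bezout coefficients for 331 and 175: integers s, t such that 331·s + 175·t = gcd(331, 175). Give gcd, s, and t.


Euclidean algorithm on (331, 175) — divide until remainder is 0:
  331 = 1 · 175 + 156
  175 = 1 · 156 + 19
  156 = 8 · 19 + 4
  19 = 4 · 4 + 3
  4 = 1 · 3 + 1
  3 = 3 · 1 + 0
gcd(331, 175) = 1.
Track Bezout coefficients alongside the remainders: start with r₀ = 331 = a·1 + b·0 (s = 1, t = 0) and r₁ = 175 = a·0 + b·1 (s = 0, t = 1); each new remainder r_{k+1} = r_{k-1} − q_k·r_k inherits s_{k+1} = s_{k-1} − q_k·s_k, t_{k+1} = t_{k-1} − q_k·t_k, so r_k = a·s_k + b·t_k at every step:
  q = 1: r = 156, s = 1 − 1·0 = 1, t = 0 − 1·1 = -1  (check: 331·1 + 175·(-1) = 156)
  q = 1: r = 19, s = 0 − 1·1 = -1, t = 1 − 1·(-1) = 2  (check: 331·(-1) + 175·2 = 19)
  q = 8: r = 4, s = 1 − 8·(-1) = 9, t = -1 − 8·2 = -17  (check: 331·9 + 175·(-17) = 4)
  q = 4: r = 3, s = -1 − 4·9 = -37, t = 2 − 4·(-17) = 70  (check: 331·(-37) + 175·70 = 3)
  q = 1: r = 1, s = 9 − 1·(-37) = 46, t = -17 − 1·70 = -87  (check: 331·46 + 175·(-87) = 1)
The row with r = 1 (the gcd) gives the Bezout coefficients s = 46, t = -87.
Result: 331 · (46) + 175 · (-87) = 1.

gcd(331, 175) = 1; s = 46, t = -87 (check: 331·46 + 175·(-87) = 1).


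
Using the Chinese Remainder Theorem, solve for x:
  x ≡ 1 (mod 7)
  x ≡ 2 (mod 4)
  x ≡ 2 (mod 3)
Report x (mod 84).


Moduli 7, 4, 3 are pairwise coprime; by CRT there is a unique solution modulo M = 7 · 4 · 3 = 84.
Solve pairwise, accumulating the modulus:
  Start with x ≡ 1 (mod 7).
  Combine with x ≡ 2 (mod 4): since gcd(7, 4) = 1, we get a unique residue mod 28.
    Write x = 1 + 7·t and substitute into x ≡ 2 (mod 4): 7·t ≡ 2 − 1 = 1 (mod 4).
    Reduce coefficients mod 4: 3·t ≡ 1 (mod 4).
    The inverse of 3 mod 4 is 3 (since 3·3 = 9 = 2·4 + 1), so t ≡ 3·1 = 3 ≡ 3 (mod 4).
    Then x = 1 + 7·3 = 22, valid modulo lcm(7, 4) = 28: x ≡ 22 (mod 28).
  Combine with x ≡ 2 (mod 3): since gcd(28, 3) = 1, we get a unique residue mod 84.
    Write x = 22 + 28·t and substitute into x ≡ 2 (mod 3): 28·t ≡ 2 − 22 = -20 (mod 3).
    Reduce coefficients mod 3: 1·t ≡ 1 (mod 3).
    So t ≡ 1 (mod 3).
    Then x = 22 + 28·1 = 50, valid modulo lcm(28, 3) = 84: x ≡ 50 (mod 84).
Verify: 50 mod 7 = 1 ✓, 50 mod 4 = 2 ✓, 50 mod 3 = 2 ✓.

x ≡ 50 (mod 84).


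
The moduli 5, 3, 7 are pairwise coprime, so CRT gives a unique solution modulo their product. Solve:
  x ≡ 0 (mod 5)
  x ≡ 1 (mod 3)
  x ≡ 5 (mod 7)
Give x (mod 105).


Moduli 5, 3, 7 are pairwise coprime; by CRT there is a unique solution modulo M = 5 · 3 · 7 = 105.
Solve pairwise, accumulating the modulus:
  Start with x ≡ 0 (mod 5).
  Combine with x ≡ 1 (mod 3): since gcd(5, 3) = 1, we get a unique residue mod 15.
    Write x = 0 + 5·t and substitute into x ≡ 1 (mod 3): 5·t ≡ 1 − 0 = 1 (mod 3).
    Reduce coefficients mod 3: 2·t ≡ 1 (mod 3).
    The inverse of 2 mod 3 is 2 (since 2·2 = 4 = 1·3 + 1), so t ≡ 2·1 = 2 ≡ 2 (mod 3).
    Then x = 0 + 5·2 = 10, valid modulo lcm(5, 3) = 15: x ≡ 10 (mod 15).
  Combine with x ≡ 5 (mod 7): since gcd(15, 7) = 1, we get a unique residue mod 105.
    Write x = 10 + 15·t and substitute into x ≡ 5 (mod 7): 15·t ≡ 5 − 10 = -5 (mod 7).
    Reduce coefficients mod 7: 1·t ≡ 2 (mod 7).
    So t ≡ 2 (mod 7).
    Then x = 10 + 15·2 = 40, valid modulo lcm(15, 7) = 105: x ≡ 40 (mod 105).
Verify: 40 mod 5 = 0 ✓, 40 mod 3 = 1 ✓, 40 mod 7 = 5 ✓.

x ≡ 40 (mod 105).


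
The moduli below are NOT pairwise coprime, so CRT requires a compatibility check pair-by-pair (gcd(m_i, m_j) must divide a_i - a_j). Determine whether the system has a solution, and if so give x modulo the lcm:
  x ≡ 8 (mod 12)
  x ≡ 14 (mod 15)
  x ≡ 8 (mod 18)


Moduli 12, 15, 18 are not pairwise coprime, so CRT works modulo lcm(m_i) when all pairwise compatibility conditions hold.
Pairwise compatibility: gcd(m_i, m_j) must divide a_i - a_j for every pair.
Merge one congruence at a time:
  Start: x ≡ 8 (mod 12).
  Combine with x ≡ 14 (mod 15): gcd(12, 15) = 3; 14 - 8 = 6, which IS divisible by 3, so compatible.
    Write x = 8 + 12·t and substitute into x ≡ 14 (mod 15): 12·t ≡ 14 − 8 = 6 (mod 15).
    Divide the congruence (and modulus) by g = 3: 4·t ≡ 2 (mod 5).
    The inverse of 4 mod 5 is 4 (since 4·4 = 16 = 3·5 + 1), so t ≡ 4·2 = 8 ≡ 3 (mod 5).
    Then x = 8 + 12·3 = 44, valid modulo lcm(12, 15) = 60: x ≡ 44 (mod 60).
  Combine with x ≡ 8 (mod 18): gcd(60, 18) = 6; 8 - 44 = -36, which IS divisible by 6, so compatible.
    Write x = 44 + 60·t and substitute into x ≡ 8 (mod 18): 60·t ≡ 8 − 44 = -36 (mod 18).
    Divide the congruence (and modulus) by g = 6: 10·t ≡ -6 (mod 3).
    Reduce coefficients mod 3: 1·t ≡ 0 (mod 3).
    So t ≡ 0 (mod 3).
    Then x = 44 + 60·0 = 44, valid modulo lcm(60, 18) = 180: x ≡ 44 (mod 180).
Verify: 44 mod 12 = 8, 44 mod 15 = 14, 44 mod 18 = 8.

x ≡ 44 (mod 180).
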